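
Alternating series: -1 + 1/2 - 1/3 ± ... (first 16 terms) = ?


S = -1 + 1/2 - 1/3 + 1/4 - 1/5 + 1/6 - 1/7 + 1/8 ± ...
= -0.6629
(Full series converges to -ln(2) ≈ -0.6931)

S_16 = -0.6629


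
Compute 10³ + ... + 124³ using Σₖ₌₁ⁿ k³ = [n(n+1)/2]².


Σₖ₌10^124 k³ = [124·125/2]² − [9·10/2]²
= 60062500 − 2025 = 60060475

Σk³ = 60060475


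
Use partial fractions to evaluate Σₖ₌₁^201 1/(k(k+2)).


1/(k(k+2)) = (1/2)·(1/k - 1/(k+2)) (partial fractions)
Telescoping: Σ = (1/2)·(1 + 1/2 - 1/202 - 1/203) = 15276/20503

Sum = 15276/20503


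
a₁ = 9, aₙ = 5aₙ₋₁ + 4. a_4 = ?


Computing step by step:
a_1 = 9
a_2 = 49
a_3 = 249
a_4 = 1249


a_4 = 1249


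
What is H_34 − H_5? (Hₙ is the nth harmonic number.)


Σₖ₌6^34 1/k = 1/6 + 1/7 + 1/8 + ... + 1/34
= 24087518946229/13127595717600
≈ 1.8349

Sum = 24087518946229/13127595717600 ≈ 1.8349


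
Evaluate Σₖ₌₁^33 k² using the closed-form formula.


n = 33
n(n+1)(2n+1)/6 = 33×34×67/6
= 75174/6 = 12529

Σk² = 12529


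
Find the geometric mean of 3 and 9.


GM = √(3×9) = √27 = 5.1962

GM = 5.1962


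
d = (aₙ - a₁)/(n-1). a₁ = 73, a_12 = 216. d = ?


d = (aₙ - a₁)/(n-1)
= (216 - 73)/(12-1)
= 143/11 = 13

d = 13


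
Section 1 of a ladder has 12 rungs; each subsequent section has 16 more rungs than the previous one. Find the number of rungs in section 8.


aₙ = a₁ + (n-1)d
= 12 + (8-1)×16
= 12 + 112
= 124

a_8 = 124


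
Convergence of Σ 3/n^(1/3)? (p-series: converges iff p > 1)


p-series test: Σ c/n^p converges if p > 1, diverges if p ≤ 1 (constant c > 0 doesn't affect convergence).
p = 1/3
1/3 ≤ 1 → DIVERGES

Diverges (p = 1/3 ≤ 1)


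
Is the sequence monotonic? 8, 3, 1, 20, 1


Differences: -5, -2, 19, -19
Difference at position 3 is +19 (> 0) but position 1 is -5 (< 0) — sequence both rises and falls
→ NOT monotonic

Not monotonic


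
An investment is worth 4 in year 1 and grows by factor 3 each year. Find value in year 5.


aₙ = a₁·r^(n-1)
= 4×3^4
= 4×81
= 324

a_5 = 324


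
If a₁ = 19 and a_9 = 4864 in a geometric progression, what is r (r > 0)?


r^(n-1) = aₙ/a₁
r^8 = 4864/19 = 256
r = 256^(1/8)
= ±2; taking r > 0 gives r = 2

r = 2


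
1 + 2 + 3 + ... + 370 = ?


n(n+1)/2 = 370×371/2 = 137270/2 = 68635

Σk = 68635


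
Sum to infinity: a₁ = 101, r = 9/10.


S∞ = a₁/(1-r) = 101/(1 - 9/10)
= 101/(1/10)
= 1010

S∞ = 1010


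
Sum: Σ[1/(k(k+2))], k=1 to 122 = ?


1/(k(k+2)) = (1/2)·(1/k - 1/(k+2)) (partial fractions)
Telescoping: Σ = (1/2)·(1 + 1/2 - 1/123 - 1/124) = 22631/30504

Sum = 22631/30504


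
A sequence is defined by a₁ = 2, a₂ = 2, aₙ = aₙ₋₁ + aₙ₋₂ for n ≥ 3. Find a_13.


Computing iteratively: 2, 2, 4, 6, 10, 16, 26, 42, 68, 110, 178, 288, ...
a_13 = 466

a_13 = 466


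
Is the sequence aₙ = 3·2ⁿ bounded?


aₙ = 3·2ⁿ → as n→∞, aₙ→∞ (since base 2 > 1)
No finite upper bound exists
The sequence is UNBOUNDED

Unbounded (aₙ → ∞ as n → ∞)


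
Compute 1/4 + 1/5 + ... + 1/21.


Σₖ₌4^21 1/k = 1/4 + 1/5 + 1/6 + ... + 1/21
= 28121735/15519504
≈ 1.812

Sum = 28121735/15519504 ≈ 1.812


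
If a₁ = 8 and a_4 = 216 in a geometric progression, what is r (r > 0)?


r^(n-1) = aₙ/a₁
r^3 = 216/8 = 27
r = 27^(1/3)
= 3

r = 3


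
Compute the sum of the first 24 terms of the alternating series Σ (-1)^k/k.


S = -1 + 1/2 - 1/3 + 1/4 - 1/5 + 1/6 - 1/7 + 1/8 ± ...
= -0.6727
(Full series converges to -ln(2) ≈ -0.6931)

S_24 = -0.6727


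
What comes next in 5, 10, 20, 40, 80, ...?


Pattern: geometric (r=2)
Terms: 5, 10, 20, 40, 80
Next term = 160

Next term = 160


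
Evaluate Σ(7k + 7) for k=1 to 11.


Σ(7k+7) = 7·Σk + 7·n
= 7·66 + 7·11
= 462 + 77 = 539

Σ = 539


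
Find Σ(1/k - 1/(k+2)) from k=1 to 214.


Telescoping with gap 2: two head and two tail terms survive.
= (1 + 1/2) - (1/215 + 1/216)
= 3/2 - 1/215 - 1/216 = 69229/46440

Sum = 69229/46440


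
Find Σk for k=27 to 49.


Σₖ₌27^49 k = Σₖ₌₁^49 k − Σₖ₌₁^26 k
= 49·50/2 − 26·27/2
= 1225 − 351 = 874

Σk = 874


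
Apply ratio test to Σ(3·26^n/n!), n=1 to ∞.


aₙ = 3·26^n/n!
a_{n+1}/aₙ = 26^(n+1)/(n+1)! × n!/26^n  (constant 3 cancels)
= 26/(n+1)
L = lim(n→∞) 26/(n+1) = 0
L < 1 → series CONVERGES

Converges (ratio test: L = 0 < 1)


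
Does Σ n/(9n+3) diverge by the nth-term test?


lim(n→∞) n/(9n+3) = 1/9 = 1/9  (divide numerator and denominator by n)
lim aₙ = 1/9 ≠ 0 → series DIVERGES

Diverges (lim aₙ = 1/9 ≠ 0)


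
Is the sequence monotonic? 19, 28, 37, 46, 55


Differences: 9, 9, 9, 9
All differences > 0 → strictly INCREASING

Monotonically increasing


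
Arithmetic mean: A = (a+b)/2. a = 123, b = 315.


AM = (123 + 315)/2 = 438/2 = 219

AM = 219


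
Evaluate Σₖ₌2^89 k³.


Σₖ₌2^89 k³ = [89·90/2]² − [1·2/2]²
= 16040025 − 1 = 16040024

Σk³ = 16040024


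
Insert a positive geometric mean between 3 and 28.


GM = √(3×28) = √84 = 9.1652

GM = 9.1652


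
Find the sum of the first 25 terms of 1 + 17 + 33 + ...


aₙ = 1 + (25-1)×16 = 385
Sₙ = n(a₁+aₙ)/2 = 25×(1+385)/2
= 25×386/2 = 4825

S_25 = 4825


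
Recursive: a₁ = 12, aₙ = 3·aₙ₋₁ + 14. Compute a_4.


Computing step by step:
a_1 = 12
a_2 = 50
a_3 = 164
a_4 = 506


a_4 = 506


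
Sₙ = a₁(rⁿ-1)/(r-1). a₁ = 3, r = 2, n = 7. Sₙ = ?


Sₙ = 3×(2^7 - 1)/(2 - 1)
= 3×(128 - 1)/1
= 3×127/1
= 381

S_7 = 381


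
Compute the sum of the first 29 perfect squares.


n = 29
n(n+1)(2n+1)/6 = 29×30×59/6
= 51330/6 = 8555

Σk² = 8555


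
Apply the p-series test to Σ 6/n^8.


p-series test: Σ c/n^p converges if p > 1, diverges if p ≤ 1 (constant c > 0 doesn't affect convergence).
p = 8
8 > 1 → CONVERGES

Converges (p = 8 > 1)


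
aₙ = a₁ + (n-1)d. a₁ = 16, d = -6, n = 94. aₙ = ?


aₙ = a₁ + (n-1)d
= 16 + (94-1)×-6
= 16 - 558
= -542

a_94 = -542


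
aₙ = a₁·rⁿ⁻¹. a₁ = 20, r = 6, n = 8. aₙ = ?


aₙ = a₁·r^(n-1)
= 20×6^7
= 20×279936
= 5598720

a_8 = 5598720


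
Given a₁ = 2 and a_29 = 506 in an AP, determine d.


d = (aₙ - a₁)/(n-1)
= (506 - 2)/(29-1)
= 504/28 = 18

d = 18


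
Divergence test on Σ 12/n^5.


lim(n→∞) 12/n^5 = 0
lim aₙ = 0 → nth-term test is INCONCLUSIVE
(Need other tests; this is actually a convergent p-series with p=5 > 1)

Inconclusive (lim aₙ = 0; need another test)


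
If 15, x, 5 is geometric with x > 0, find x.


GM = √(15×5) = √75 = 8.6603

GM = 8.6603


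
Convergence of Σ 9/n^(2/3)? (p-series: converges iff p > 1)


p-series test: Σ c/n^p converges if p > 1, diverges if p ≤ 1 (constant c > 0 doesn't affect convergence).
p = 2/3
2/3 ≤ 1 → DIVERGES

Diverges (p = 2/3 ≤ 1)


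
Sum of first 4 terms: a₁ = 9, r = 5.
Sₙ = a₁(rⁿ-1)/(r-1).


Sₙ = 9×(5^4 - 1)/(5 - 1)
= 9×(625 - 1)/4
= 9×624/4
= 1404

S_4 = 1404


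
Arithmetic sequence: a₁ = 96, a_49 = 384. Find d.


d = (aₙ - a₁)/(n-1)
= (384 - 96)/(49-1)
= 288/48 = 6

d = 6


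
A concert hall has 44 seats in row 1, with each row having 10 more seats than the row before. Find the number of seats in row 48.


aₙ = a₁ + (n-1)d
= 44 + (48-1)×10
= 44 + 470
= 514

a_48 = 514


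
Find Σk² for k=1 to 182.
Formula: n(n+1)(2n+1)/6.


n = 182
n(n+1)(2n+1)/6 = 182×183×365/6
= 12156690/6 = 2026115

Σk² = 2026115


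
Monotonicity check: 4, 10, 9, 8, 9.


Differences: 6, -1, -1, 1
Difference at position 1 is +6 (> 0) but position 2 is -1 (< 0) — sequence both rises and falls
→ NOT monotonic

Not monotonic


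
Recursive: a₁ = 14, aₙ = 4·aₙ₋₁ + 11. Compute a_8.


Computing step by step:
a_1 = 14
a_2 = 67
a_3 = 279
a_4 = 1127
a_5 = 4519
a_6 = 18087
a_7 = 72359
a_8 = 289447


a_8 = 289447


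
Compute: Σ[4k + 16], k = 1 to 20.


Σ(4k+16) = 4·Σk + 16·n
= 4·210 + 16·20
= 840 + 320 = 1160

Σ = 1160


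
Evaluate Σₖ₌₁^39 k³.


n(n+1)/2 = 39×40/2 = 780
Σk³ = 780² = 608400

Σk³ = 608400


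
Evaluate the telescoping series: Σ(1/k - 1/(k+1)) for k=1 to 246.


Telescoping: adjacent terms cancel.
= 1/1 - 1/247
= 1 - 1/247 = 246/247

Sum = 246/247


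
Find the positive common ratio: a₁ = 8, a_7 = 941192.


r^(n-1) = aₙ/a₁
r^6 = 941192/8 = 117649
r = 117649^(1/6)
= ±7; taking r > 0 gives r = 7

r = 7


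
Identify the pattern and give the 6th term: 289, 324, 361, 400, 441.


Pattern: perfect squares: n²
Terms: 289, 324, 361, 400, 441
Next term = 484

Next term = 484


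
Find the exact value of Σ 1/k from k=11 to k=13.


Σₖ₌11^13 1/k = 1/11 + 1/12 + 1/13
= 431/1716
≈ 0.2512

Sum = 431/1716 ≈ 0.2512


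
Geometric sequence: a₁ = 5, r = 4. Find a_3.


aₙ = a₁·r^(n-1)
= 5×4^2
= 5×16
= 80

a_3 = 80


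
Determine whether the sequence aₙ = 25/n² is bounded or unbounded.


a₁ = 25, a₂ = 25/4, a₃ = 25/9, ...
0 < aₙ ≤ 25 for all n ≥ 1
The sequence IS bounded

Bounded (0 < aₙ ≤ 25)


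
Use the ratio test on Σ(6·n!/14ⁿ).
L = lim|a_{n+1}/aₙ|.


aₙ = 6·n!/14^n
a_{n+1}/aₙ = (n+1)!/14^(n+1) × 14^n/n!  (constant 6 cancels)
= (n+1)/14
L = lim(n→∞) (n+1)/14 = ∞
L > 1 → series DIVERGES

Diverges (ratio test: L = ∞ > 1)


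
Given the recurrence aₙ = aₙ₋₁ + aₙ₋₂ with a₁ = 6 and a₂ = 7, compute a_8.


Computing iteratively: 6, 7, 13, 20, 33, 53, 86, 139
a_8 = 139

a_8 = 139


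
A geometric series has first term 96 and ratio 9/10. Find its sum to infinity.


S∞ = a₁/(1-r) = 96/(1 - 9/10)
= 96/(1/10)
= 960

S∞ = 960


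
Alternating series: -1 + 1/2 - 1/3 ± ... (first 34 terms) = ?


S = -1 + 1/2 - 1/3 + 1/4 - 1/5 + 1/6 - 1/7 + 1/8 ± ...
= -0.6787
(Full series converges to -ln(2) ≈ -0.6931)

S_34 = -0.6787


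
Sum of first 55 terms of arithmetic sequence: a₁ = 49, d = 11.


aₙ = 49 + (55-1)×11 = 643
Sₙ = n(a₁+aₙ)/2 = 55×(49+643)/2
= 55×692/2 = 19030

S_55 = 19030


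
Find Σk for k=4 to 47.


Σₖ₌4^47 k = Σₖ₌₁^47 k − Σₖ₌₁^3 k
= 47·48/2 − 3·4/2
= 1128 − 6 = 1122

Σk = 1122


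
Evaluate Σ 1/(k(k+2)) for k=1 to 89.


1/(k(k+2)) = (1/2)·(1/k - 1/(k+2)) (partial fractions)
Telescoping: Σ = (1/2)·(1 + 1/2 - 1/90 - 1/91) = 3026/4095

Sum = 3026/4095


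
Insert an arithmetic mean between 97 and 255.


AM = (97 + 255)/2 = 352/2 = 176

AM = 176


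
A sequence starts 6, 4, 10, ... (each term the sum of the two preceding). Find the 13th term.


Computing iteratively: 6, 4, 10, 14, 24, 38, 62, 100, 162, 262, 424, 686, ...
a_13 = 1110

a_13 = 1110


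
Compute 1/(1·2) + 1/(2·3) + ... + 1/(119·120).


1/(k(k+1)) = 1/k - 1/(k+1) (partial fractions)
Telescoping: Σ = 1 - 1/120 = 119/120

Sum = 119/120


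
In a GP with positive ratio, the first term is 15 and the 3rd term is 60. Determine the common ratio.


r^(n-1) = aₙ/a₁
r^2 = 60/15 = 4
r = 4^(1/2)
= ±2; taking r > 0 gives r = 2

r = 2


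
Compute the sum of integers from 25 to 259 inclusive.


Σₖ₌25^259 k = Σₖ₌₁^259 k − Σₖ₌₁^24 k
= 259·260/2 − 24·25/2
= 33670 − 300 = 33370

Σk = 33370


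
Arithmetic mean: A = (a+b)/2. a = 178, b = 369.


AM = (178 + 369)/2 = 547/2 = 273.5

AM = 273.5


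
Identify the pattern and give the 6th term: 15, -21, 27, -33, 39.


Pattern: alternating sign, magnitude arithmetic (d=6)
Terms: 15, -21, 27, -33, 39
Next term = -45

Next term = -45


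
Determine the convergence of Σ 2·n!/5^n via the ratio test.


aₙ = 2·n!/5^n
a_{n+1}/aₙ = (n+1)!/5^(n+1) × 5^n/n!  (constant 2 cancels)
= (n+1)/5
L = lim(n→∞) (n+1)/5 = ∞
L > 1 → series DIVERGES

Diverges (ratio test: L = ∞ > 1)


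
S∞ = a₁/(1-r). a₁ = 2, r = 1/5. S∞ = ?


S∞ = a₁/(1-r) = 2/(1 - 1/5)
= 2/(4/5)
= 5/2

S∞ = 5/2


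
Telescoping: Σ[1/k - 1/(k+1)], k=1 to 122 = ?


Telescoping: adjacent terms cancel.
= 1/1 - 1/123
= 1 - 1/123 = 122/123

Sum = 122/123


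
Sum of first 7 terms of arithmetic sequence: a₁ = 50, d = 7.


aₙ = 50 + (7-1)×7 = 92
Sₙ = n(a₁+aₙ)/2 = 7×(50+92)/2
= 7×142/2 = 497

S_7 = 497


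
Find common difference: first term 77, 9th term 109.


d = (aₙ - a₁)/(n-1)
= (109 - 77)/(9-1)
= 32/8 = 4

d = 4


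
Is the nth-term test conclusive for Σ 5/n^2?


lim(n→∞) 5/n^2 = 0
lim aₙ = 0 → nth-term test is INCONCLUSIVE
(Need other tests; this is actually a convergent p-series with p=2 > 1)

Inconclusive (lim aₙ = 0; need another test)


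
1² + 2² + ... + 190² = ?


n = 190
n(n+1)(2n+1)/6 = 190×191×381/6
= 13826490/6 = 2304415

Σk² = 2304415


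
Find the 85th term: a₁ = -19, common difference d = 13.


aₙ = a₁ + (n-1)d
= -19 + (85-1)×13
= -19 + 1092
= 1073

a_85 = 1073


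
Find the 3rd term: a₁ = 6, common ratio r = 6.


aₙ = a₁·r^(n-1)
= 6×6^2
= 6×36
= 216

a_3 = 216


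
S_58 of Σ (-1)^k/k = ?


S = -1 + 1/2 - 1/3 + 1/4 - 1/5 + 1/6 - 1/7 + 1/8 ± ...
= -0.6846
(Full series converges to -ln(2) ≈ -0.6931)

S_58 = -0.6846


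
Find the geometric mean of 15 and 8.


GM = √(15×8) = √120 = 10.9545

GM = 10.9545


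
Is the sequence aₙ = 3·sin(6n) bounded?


For all n, -1 ≤ sin(6n) ≤ 1, so -3 ≤ 3·sin(6n) ≤ 3
Lower bound: -3, Upper bound: 3
The sequence IS bounded

Bounded (-3 ≤ aₙ ≤ 3)


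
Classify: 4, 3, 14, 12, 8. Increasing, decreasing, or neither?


Differences: -1, 11, -2, -4
Difference at position 2 is +11 (> 0) but position 1 is -1 (< 0) — sequence both rises and falls
→ NOT monotonic

Not monotonic


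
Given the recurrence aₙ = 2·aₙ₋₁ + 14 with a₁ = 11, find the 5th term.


Computing step by step:
a_1 = 11
a_2 = 36
a_3 = 86
a_4 = 186
a_5 = 386


a_5 = 386


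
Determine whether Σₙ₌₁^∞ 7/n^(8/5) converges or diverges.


p-series test: Σ c/n^p converges if p > 1, diverges if p ≤ 1 (constant c > 0 doesn't affect convergence).
p = 8/5
8/5 > 1 → CONVERGES

Converges (p = 8/5 > 1)


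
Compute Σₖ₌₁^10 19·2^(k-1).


Sₙ = 19×(2^10 - 1)/(2 - 1)
= 19×(1024 - 1)/1
= 19×1023/1
= 19437

S_10 = 19437


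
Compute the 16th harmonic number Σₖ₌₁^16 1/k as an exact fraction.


H_16 = 1/1 + 1/2 + 1/3 + ... + 1/16
= 2436559/720720
≈ 3.3807

H_16 = 2436559/720720 ≈ 3.3807


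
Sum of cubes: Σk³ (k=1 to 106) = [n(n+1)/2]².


n(n+1)/2 = 106×107/2 = 5671
Σk³ = 5671² = 32160241

Σk³ = 32160241


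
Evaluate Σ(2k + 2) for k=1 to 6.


Σ(2k+2) = 2·Σk + 2·n
= 2·21 + 2·6
= 42 + 12 = 54

Σ = 54


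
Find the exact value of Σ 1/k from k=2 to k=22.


Σₖ₌2^22 1/k = 1/2 + 1/3 + 1/4 + ... + 1/22
= 13920029/5173168
≈ 2.6908

Sum = 13920029/5173168 ≈ 2.6908


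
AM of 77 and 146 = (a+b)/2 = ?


AM = (77 + 146)/2 = 223/2 = 111.5

AM = 111.5


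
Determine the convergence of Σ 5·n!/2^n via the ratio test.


aₙ = 5·n!/2^n
a_{n+1}/aₙ = (n+1)!/2^(n+1) × 2^n/n!  (constant 5 cancels)
= (n+1)/2
L = lim(n→∞) (n+1)/2 = ∞
L > 1 → series DIVERGES

Diverges (ratio test: L = ∞ > 1)


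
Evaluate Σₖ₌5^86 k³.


Σₖ₌5^86 k³ = [86·87/2]² − [4·5/2]²
= 13995081 − 100 = 13994981

Σk³ = 13994981


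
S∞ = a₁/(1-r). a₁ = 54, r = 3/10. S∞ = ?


S∞ = a₁/(1-r) = 54/(1 - 3/10)
= 54/(7/10)
= 540/7

S∞ = 540/7


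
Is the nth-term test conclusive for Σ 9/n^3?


lim(n→∞) 9/n^3 = 0
lim aₙ = 0 → nth-term test is INCONCLUSIVE
(Need other tests; this is actually a convergent p-series with p=3 > 1)

Inconclusive (lim aₙ = 0; need another test)


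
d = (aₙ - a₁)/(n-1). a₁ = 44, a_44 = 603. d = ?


d = (aₙ - a₁)/(n-1)
= (603 - 44)/(44-1)
= 559/43 = 13

d = 13


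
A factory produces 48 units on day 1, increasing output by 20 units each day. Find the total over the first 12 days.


aₙ = 48 + (12-1)×20 = 268
Sₙ = n(a₁+aₙ)/2 = 12×(48+268)/2
= 12×316/2 = 1896

S_12 = 1896


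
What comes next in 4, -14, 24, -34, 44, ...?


Pattern: alternating sign, magnitude arithmetic (d=10)
Terms: 4, -14, 24, -34, 44
Next term = -54

Next term = -54


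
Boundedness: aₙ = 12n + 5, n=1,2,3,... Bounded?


aₙ = 12n + 5 → as n→∞, aₙ→∞
No finite upper bound exists
The sequence is UNBOUNDED

Unbounded (aₙ → ∞ as n → ∞)


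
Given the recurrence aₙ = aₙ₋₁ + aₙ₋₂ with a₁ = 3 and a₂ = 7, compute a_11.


Computing iteratively: 3, 7, 10, 17, 27, 44, 71, 115, 186, 301, 487
a_11 = 487

a_11 = 487


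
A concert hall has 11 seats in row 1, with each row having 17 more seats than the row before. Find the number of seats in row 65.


aₙ = a₁ + (n-1)d
= 11 + (65-1)×17
= 11 + 1088
= 1099

a_65 = 1099


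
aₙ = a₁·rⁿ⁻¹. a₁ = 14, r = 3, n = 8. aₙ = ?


aₙ = a₁·r^(n-1)
= 14×3^7
= 14×2187
= 30618

a_8 = 30618


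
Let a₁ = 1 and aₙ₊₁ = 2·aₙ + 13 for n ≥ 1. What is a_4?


Computing step by step:
a_1 = 1
a_2 = 15
a_3 = 43
a_4 = 99


a_4 = 99


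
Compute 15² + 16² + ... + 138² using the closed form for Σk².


Σₖ₌15^138 k² = Σₖ₌₁^138 k² − Σₖ₌₁^14 k²
= 138·139·277/6 − 14·15·29/6
= 885569 − 1015 = 884554

Σk² = 884554


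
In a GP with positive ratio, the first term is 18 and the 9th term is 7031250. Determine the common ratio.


r^(n-1) = aₙ/a₁
r^8 = 7031250/18 = 390625
r = 390625^(1/8)
= ±5; taking r > 0 gives r = 5

r = 5


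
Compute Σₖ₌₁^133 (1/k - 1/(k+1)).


Telescoping: adjacent terms cancel.
= 1/1 - 1/134
= 1 - 1/134 = 133/134

Sum = 133/134


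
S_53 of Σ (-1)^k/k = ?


S = -1 + 1/2 - 1/3 + 1/4 - 1/5 + 1/6 - 1/7 + 1/8 ± ...
= -0.7025
(Full series converges to -ln(2) ≈ -0.6931)

S_53 = -0.7025


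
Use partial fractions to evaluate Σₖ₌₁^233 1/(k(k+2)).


1/(k(k+2)) = (1/2)·(1/k - 1/(k+2)) (partial fractions)
Telescoping: Σ = (1/2)·(1 + 1/2 - 1/234 - 1/235) = 20504/27495

Sum = 20504/27495


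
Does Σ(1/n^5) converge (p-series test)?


p-series test: Σ c/n^p converges if p > 1, diverges if p ≤ 1 (constant c > 0 doesn't affect convergence).
p = 5
5 > 1 → CONVERGES

Converges (p = 5 > 1)


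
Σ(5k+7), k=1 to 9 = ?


Σ(5k+7) = 5·Σk + 7·n
= 5·45 + 7·9
= 225 + 63 = 288

Σ = 288


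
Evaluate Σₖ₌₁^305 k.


n(n+1)/2 = 305×306/2 = 93330/2 = 46665

Σk = 46665


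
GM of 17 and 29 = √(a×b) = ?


GM = √(17×29) = √493 = 22.2036

GM = 22.2036


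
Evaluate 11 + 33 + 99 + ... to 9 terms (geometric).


Sₙ = 11×(3^9 - 1)/(3 - 1)
= 11×(19683 - 1)/2
= 11×19682/2
= 108251

S_9 = 108251


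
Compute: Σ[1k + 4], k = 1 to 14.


Σ(1k+4) = 1·Σk + 4·n
= 1·105 + 4·14
= 105 + 56 = 161

Σ = 161


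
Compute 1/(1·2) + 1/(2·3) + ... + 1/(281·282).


1/(k(k+1)) = 1/k - 1/(k+1) (partial fractions)
Telescoping: Σ = 1 - 1/282 = 281/282

Sum = 281/282


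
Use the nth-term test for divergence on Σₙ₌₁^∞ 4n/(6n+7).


lim(n→∞) 4n/(6n+7) = 4/6 = 2/3  (divide numerator and denominator by n)
lim aₙ = 2/3 ≠ 0 → series DIVERGES

Diverges (lim aₙ = 2/3 ≠ 0)


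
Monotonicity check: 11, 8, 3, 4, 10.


Differences: -3, -5, 1, 6
Difference at position 3 is +1 (> 0) but position 1 is -3 (< 0) — sequence both rises and falls
→ NOT monotonic

Not monotonic


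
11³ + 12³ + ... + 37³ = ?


Σₖ₌11^37 k³ = [37·38/2]² − [10·11/2]²
= 494209 − 3025 = 491184

Σk³ = 491184


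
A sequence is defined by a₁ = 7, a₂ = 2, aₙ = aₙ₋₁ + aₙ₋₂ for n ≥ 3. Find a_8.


Computing iteratively: 7, 2, 9, 11, 20, 31, 51, 82
a_8 = 82

a_8 = 82


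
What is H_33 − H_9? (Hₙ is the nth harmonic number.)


Σₖ₌10^33 1/k = 1/10 + 1/11 + 1/12 + ... + 1/33
= 16538538542329/13127595717600
≈ 1.2598

Sum = 16538538542329/13127595717600 ≈ 1.2598


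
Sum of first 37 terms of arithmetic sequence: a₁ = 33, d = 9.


aₙ = 33 + (37-1)×9 = 357
Sₙ = n(a₁+aₙ)/2 = 37×(33+357)/2
= 37×390/2 = 7215

S_37 = 7215


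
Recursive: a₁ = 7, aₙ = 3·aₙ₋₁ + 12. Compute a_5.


Computing step by step:
a_1 = 7
a_2 = 33
a_3 = 111
a_4 = 345
a_5 = 1047


a_5 = 1047


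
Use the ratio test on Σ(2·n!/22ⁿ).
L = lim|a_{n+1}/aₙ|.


aₙ = 2·n!/22^n
a_{n+1}/aₙ = (n+1)!/22^(n+1) × 22^n/n!  (constant 2 cancels)
= (n+1)/22
L = lim(n→∞) (n+1)/22 = ∞
L > 1 → series DIVERGES

Diverges (ratio test: L = ∞ > 1)


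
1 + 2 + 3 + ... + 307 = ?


n(n+1)/2 = 307×308/2 = 94556/2 = 47278

Σk = 47278


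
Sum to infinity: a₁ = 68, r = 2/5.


S∞ = a₁/(1-r) = 68/(1 - 2/5)
= 68/(3/5)
= 340/3

S∞ = 340/3


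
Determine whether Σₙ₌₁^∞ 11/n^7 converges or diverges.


p-series test: Σ c/n^p converges if p > 1, diverges if p ≤ 1 (constant c > 0 doesn't affect convergence).
p = 7
7 > 1 → CONVERGES

Converges (p = 7 > 1)


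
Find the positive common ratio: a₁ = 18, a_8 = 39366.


r^(n-1) = aₙ/a₁
r^7 = 39366/18 = 2187
r = 2187^(1/7)
= 3

r = 3


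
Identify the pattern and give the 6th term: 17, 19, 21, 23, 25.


Pattern: arithmetic (d=2)
Terms: 17, 19, 21, 23, 25
Next term = 27

Next term = 27


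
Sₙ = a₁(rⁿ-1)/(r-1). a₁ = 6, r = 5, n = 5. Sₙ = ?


Sₙ = 6×(5^5 - 1)/(5 - 1)
= 6×(3125 - 1)/4
= 6×3124/4
= 4686

S_5 = 4686


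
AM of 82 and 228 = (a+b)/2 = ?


AM = (82 + 228)/2 = 310/2 = 155

AM = 155


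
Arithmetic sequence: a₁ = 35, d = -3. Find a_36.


aₙ = a₁ + (n-1)d
= 35 + (36-1)×-3
= 35 - 105
= -70

a_36 = -70


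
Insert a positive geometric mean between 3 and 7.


GM = √(3×7) = √21 = 4.5826

GM = 4.5826


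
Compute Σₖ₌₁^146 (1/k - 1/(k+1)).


Telescoping: adjacent terms cancel.
= 1/1 - 1/147
= 1 - 1/147 = 146/147

Sum = 146/147


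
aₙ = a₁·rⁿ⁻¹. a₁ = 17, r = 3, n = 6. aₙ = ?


aₙ = a₁·r^(n-1)
= 17×3^5
= 17×243
= 4131

a_6 = 4131


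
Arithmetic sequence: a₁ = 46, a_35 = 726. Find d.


d = (aₙ - a₁)/(n-1)
= (726 - 46)/(35-1)
= 680/34 = 20

d = 20


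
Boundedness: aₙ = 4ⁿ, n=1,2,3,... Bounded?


aₙ = 4ⁿ → as n→∞, aₙ→∞ (since base 4 > 1)
No finite upper bound exists
The sequence is UNBOUNDED

Unbounded (aₙ → ∞ as n → ∞)


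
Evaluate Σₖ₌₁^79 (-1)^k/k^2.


S = -1 + 1/4 - 1/9 + 1/16 - 1/25 + 1/36 - 1/49 + 1/64 ± ...
= -0.8225
(Full series converges to -π²/12 ≈ -0.8225)

S_79 = -0.8225


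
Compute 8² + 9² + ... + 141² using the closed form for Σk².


Σₖ₌8^141 k² = Σₖ₌₁^141 k² − Σₖ₌₁^7 k²
= 141·142·283/6 − 7·8·15/6
= 944371 − 140 = 944231

Σk² = 944231


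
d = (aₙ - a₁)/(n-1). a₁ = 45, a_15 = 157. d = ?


d = (aₙ - a₁)/(n-1)
= (157 - 45)/(15-1)
= 112/14 = 8

d = 8


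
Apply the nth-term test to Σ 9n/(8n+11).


lim(n→∞) 9n/(8n+11) = 9/8 = 9/8  (divide numerator and denominator by n)
lim aₙ = 9/8 ≠ 0 → series DIVERGES

Diverges (lim aₙ = 9/8 ≠ 0)


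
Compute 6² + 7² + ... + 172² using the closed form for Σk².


Σₖ₌6^172 k² = Σₖ₌₁^172 k² − Σₖ₌₁^5 k²
= 172·173·345/6 − 5·6·11/6
= 1710970 − 55 = 1710915

Σk² = 1710915


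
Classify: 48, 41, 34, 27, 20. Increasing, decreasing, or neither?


Differences: -7, -7, -7, -7
All differences < 0 → strictly DECREASING

Monotonically decreasing


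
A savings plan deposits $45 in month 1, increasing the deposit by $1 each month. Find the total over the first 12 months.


aₙ = 45 + (12-1)×1 = 56
Sₙ = n(a₁+aₙ)/2 = 12×(45+56)/2
= 12×101/2 = 606

S_12 = 606


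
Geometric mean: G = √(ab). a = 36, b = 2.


GM = √(36×2) = √72 = 8.4853

GM = 8.4853


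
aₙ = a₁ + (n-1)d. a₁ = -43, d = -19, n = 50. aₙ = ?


aₙ = a₁ + (n-1)d
= -43 + (50-1)×-19
= -43 - 931
= -974

a_50 = -974


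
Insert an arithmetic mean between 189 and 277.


AM = (189 + 277)/2 = 466/2 = 233

AM = 233


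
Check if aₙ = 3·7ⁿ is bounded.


aₙ = 3·7ⁿ → as n→∞, aₙ→∞ (since base 7 > 1)
No finite upper bound exists
The sequence is UNBOUNDED

Unbounded (aₙ → ∞ as n → ∞)


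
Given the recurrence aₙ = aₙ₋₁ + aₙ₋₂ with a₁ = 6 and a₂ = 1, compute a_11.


Computing iteratively: 6, 1, 7, 8, 15, 23, 38, 61, 99, 160, 259
a_11 = 259

a_11 = 259


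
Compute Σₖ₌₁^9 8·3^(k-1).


Sₙ = 8×(3^9 - 1)/(3 - 1)
= 8×(19683 - 1)/2
= 8×19682/2
= 78728

S_9 = 78728


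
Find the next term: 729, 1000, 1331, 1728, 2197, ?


Pattern: perfect cubes: n³
Terms: 729, 1000, 1331, 1728, 2197
Next term = 2744

Next term = 2744


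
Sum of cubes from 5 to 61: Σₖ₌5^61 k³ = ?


Σₖ₌5^61 k³ = [61·62/2]² − [4·5/2]²
= 3575881 − 100 = 3575781

Σk³ = 3575781


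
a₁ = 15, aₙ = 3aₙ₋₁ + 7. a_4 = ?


Computing step by step:
a_1 = 15
a_2 = 52
a_3 = 163
a_4 = 496


a_4 = 496


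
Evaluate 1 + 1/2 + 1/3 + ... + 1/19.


H_19 = 1/1 + 1/2 + 1/3 + ... + 1/19
= 275295799/77597520
≈ 3.5477

H_19 = 275295799/77597520 ≈ 3.5477


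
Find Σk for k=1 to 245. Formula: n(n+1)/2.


n(n+1)/2 = 245×246/2 = 60270/2 = 30135

Σk = 30135


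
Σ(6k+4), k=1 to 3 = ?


Σ(6k+4) = 6·Σk + 4·n
= 6·6 + 4·3
= 36 + 12 = 48

Σ = 48


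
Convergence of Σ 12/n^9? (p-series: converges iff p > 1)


p-series test: Σ c/n^p converges if p > 1, diverges if p ≤ 1 (constant c > 0 doesn't affect convergence).
p = 9
9 > 1 → CONVERGES

Converges (p = 9 > 1)


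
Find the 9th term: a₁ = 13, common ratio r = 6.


aₙ = a₁·r^(n-1)
= 13×6^8
= 13×1679616
= 21835008

a_9 = 21835008


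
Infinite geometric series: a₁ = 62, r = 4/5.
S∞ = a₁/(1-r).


S∞ = a₁/(1-r) = 62/(1 - 4/5)
= 62/(1/5)
= 310

S∞ = 310


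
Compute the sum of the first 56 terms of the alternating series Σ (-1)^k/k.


S = -1 + 1/2 - 1/3 + 1/4 - 1/5 + 1/6 - 1/7 + 1/8 ± ...
= -0.6843
(Full series converges to -ln(2) ≈ -0.6931)

S_56 = -0.6843


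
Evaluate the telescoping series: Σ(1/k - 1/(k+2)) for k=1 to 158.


Telescoping with gap 2: two head and two tail terms survive.
= (1 + 1/2) - (1/159 + 1/160)
= 3/2 - 1/159 - 1/160 = 37841/25440

Sum = 37841/25440


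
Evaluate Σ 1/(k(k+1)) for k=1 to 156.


1/(k(k+1)) = 1/k - 1/(k+1) (partial fractions)
Telescoping: Σ = 1 - 1/157 = 156/157

Sum = 156/157


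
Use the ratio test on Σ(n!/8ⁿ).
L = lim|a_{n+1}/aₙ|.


aₙ = n!/8^n
a_{n+1}/aₙ = (n+1)!/8^(n+1) × 8^n/n!
= (n+1)/8
L = lim(n→∞) (n+1)/8 = ∞
L > 1 → series DIVERGES

Diverges (ratio test: L = ∞ > 1)


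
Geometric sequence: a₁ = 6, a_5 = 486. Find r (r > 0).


r^(n-1) = aₙ/a₁
r^4 = 486/6 = 81
r = 81^(1/4)
= ±3; taking r > 0 gives r = 3

r = 3


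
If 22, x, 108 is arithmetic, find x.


AM = (22 + 108)/2 = 130/2 = 65

AM = 65


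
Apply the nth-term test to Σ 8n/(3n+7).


lim(n→∞) 8n/(3n+7) = 8/3 = 8/3  (divide numerator and denominator by n)
lim aₙ = 8/3 ≠ 0 → series DIVERGES

Diverges (lim aₙ = 8/3 ≠ 0)


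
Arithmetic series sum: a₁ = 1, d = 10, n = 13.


aₙ = 1 + (13-1)×10 = 121
Sₙ = n(a₁+aₙ)/2 = 13×(1+121)/2
= 13×122/2 = 793

S_13 = 793


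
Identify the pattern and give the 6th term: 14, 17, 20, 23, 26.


Pattern: arithmetic (d=3)
Terms: 14, 17, 20, 23, 26
Next term = 29

Next term = 29


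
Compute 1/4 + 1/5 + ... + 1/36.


Σₖ₌4^36 1/k = 1/4 + 1/5 + 1/6 + ... + 1/36
= 30734666619109/13127595717600
≈ 2.3412

Sum = 30734666619109/13127595717600 ≈ 2.3412


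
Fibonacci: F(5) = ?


Fibonacci sequence: 1, 1, 2, 3, 5
F(5) = 5

F(5) = 5


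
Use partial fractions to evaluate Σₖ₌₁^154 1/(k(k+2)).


1/(k(k+2)) = (1/2)·(1/k - 1/(k+2)) (partial fractions)
Telescoping: Σ = (1/2)·(1 + 1/2 - 1/155 - 1/156) = 35959/48360

Sum = 35959/48360


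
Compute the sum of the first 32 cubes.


n(n+1)/2 = 32×33/2 = 528
Σk³ = 528² = 278784

Σk³ = 278784


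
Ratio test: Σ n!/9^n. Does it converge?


aₙ = n!/9^n
a_{n+1}/aₙ = (n+1)!/9^(n+1) × 9^n/n!
= (n+1)/9
L = lim(n→∞) (n+1)/9 = ∞
L > 1 → series DIVERGES

Diverges (ratio test: L = ∞ > 1)


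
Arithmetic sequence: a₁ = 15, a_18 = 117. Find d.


d = (aₙ - a₁)/(n-1)
= (117 - 15)/(18-1)
= 102/17 = 6

d = 6


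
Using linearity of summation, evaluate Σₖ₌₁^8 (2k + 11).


Σ(2k+11) = 2·Σk + 11·n
= 2·36 + 11·8
= 72 + 88 = 160

Σ = 160


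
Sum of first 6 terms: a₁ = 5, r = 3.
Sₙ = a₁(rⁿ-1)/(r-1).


Sₙ = 5×(3^6 - 1)/(3 - 1)
= 5×(729 - 1)/2
= 5×728/2
= 1820

S_6 = 1820


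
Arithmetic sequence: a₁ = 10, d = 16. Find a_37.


aₙ = a₁ + (n-1)d
= 10 + (37-1)×16
= 10 + 576
= 586

a_37 = 586


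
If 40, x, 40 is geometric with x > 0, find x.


GM = √(40×40) = √1600 = 40

GM = 40


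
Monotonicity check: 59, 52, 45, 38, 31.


Differences: -7, -7, -7, -7
All differences < 0 → strictly DECREASING

Monotonically decreasing


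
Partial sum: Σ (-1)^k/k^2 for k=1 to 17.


S = -1 + 1/4 - 1/9 + 1/16 - 1/25 + 1/36 - 1/49 + 1/64 ± ...
= -0.8241
(Full series converges to -π²/12 ≈ -0.8225)

S_17 = -0.8241


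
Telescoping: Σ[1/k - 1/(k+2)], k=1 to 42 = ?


Telescoping with gap 2: two head and two tail terms survive.
= (1 + 1/2) - (1/43 + 1/44)
= 3/2 - 1/43 - 1/44 = 2751/1892

Sum = 2751/1892


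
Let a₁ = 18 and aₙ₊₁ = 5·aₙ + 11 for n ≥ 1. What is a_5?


Computing step by step:
a_1 = 18
a_2 = 101
a_3 = 516
a_4 = 2591
a_5 = 12966


a_5 = 12966


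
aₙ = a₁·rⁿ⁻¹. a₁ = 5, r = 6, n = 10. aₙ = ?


aₙ = a₁·r^(n-1)
= 5×6^9
= 5×10077696
= 50388480

a_10 = 50388480


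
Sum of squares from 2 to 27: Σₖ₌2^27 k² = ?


Σₖ₌2^27 k² = Σₖ₌₁^27 k² − Σₖ₌₁^1 k²
= 27·28·55/6 − 1·2·3/6
= 6930 − 1 = 6929

Σk² = 6929


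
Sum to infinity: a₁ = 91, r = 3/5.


S∞ = a₁/(1-r) = 91/(1 - 3/5)
= 91/(2/5)
= 455/2

S∞ = 455/2


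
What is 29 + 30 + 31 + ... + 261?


Σₖ₌29^261 k = Σₖ₌₁^261 k − Σₖ₌₁^28 k
= 261·262/2 − 28·29/2
= 34191 − 406 = 33785

Σk = 33785


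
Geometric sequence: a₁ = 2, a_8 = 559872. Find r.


r^(n-1) = aₙ/a₁
r^7 = 559872/2 = 279936
r = 279936^(1/7)
= 6

r = 6


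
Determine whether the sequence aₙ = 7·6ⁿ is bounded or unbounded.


aₙ = 7·6ⁿ → as n→∞, aₙ→∞ (since base 6 > 1)
No finite upper bound exists
The sequence is UNBOUNDED

Unbounded (aₙ → ∞ as n → ∞)


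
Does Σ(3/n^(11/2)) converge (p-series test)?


p-series test: Σ c/n^p converges if p > 1, diverges if p ≤ 1 (constant c > 0 doesn't affect convergence).
p = 11/2
11/2 > 1 → CONVERGES

Converges (p = 11/2 > 1)


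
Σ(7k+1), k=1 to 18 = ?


Σ(7k+1) = 7·Σk + 1·n
= 7·171 + 1·18
= 1197 + 18 = 1215

Σ = 1215


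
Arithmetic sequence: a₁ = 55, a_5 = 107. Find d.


d = (aₙ - a₁)/(n-1)
= (107 - 55)/(5-1)
= 52/4 = 13

d = 13


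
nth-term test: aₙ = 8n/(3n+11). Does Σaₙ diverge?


lim(n→∞) 8n/(3n+11) = 8/3 = 8/3  (divide numerator and denominator by n)
lim aₙ = 8/3 ≠ 0 → series DIVERGES

Diverges (lim aₙ = 8/3 ≠ 0)


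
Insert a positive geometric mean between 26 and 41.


GM = √(26×41) = √1066 = 32.6497

GM = 32.6497


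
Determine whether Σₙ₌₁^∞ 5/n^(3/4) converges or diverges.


p-series test: Σ c/n^p converges if p > 1, diverges if p ≤ 1 (constant c > 0 doesn't affect convergence).
p = 3/4
3/4 ≤ 1 → DIVERGES

Diverges (p = 3/4 ≤ 1)


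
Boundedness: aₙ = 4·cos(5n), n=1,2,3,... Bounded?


For all n, -1 ≤ cos(5n) ≤ 1, so -4 ≤ 4·cos(5n) ≤ 4
Lower bound: -4, Upper bound: 4
The sequence IS bounded

Bounded (-4 ≤ aₙ ≤ 4)


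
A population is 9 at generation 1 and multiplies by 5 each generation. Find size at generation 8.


aₙ = a₁·r^(n-1)
= 9×5^7
= 9×78125
= 703125

a_8 = 703125


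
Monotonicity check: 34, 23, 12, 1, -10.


Differences: -11, -11, -11, -11
All differences < 0 → strictly DECREASING

Monotonically decreasing


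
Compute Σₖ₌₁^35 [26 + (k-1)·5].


aₙ = 26 + (35-1)×5 = 196
Sₙ = n(a₁+aₙ)/2 = 35×(26+196)/2
= 35×222/2 = 3885

S_35 = 3885


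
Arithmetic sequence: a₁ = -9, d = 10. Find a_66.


aₙ = a₁ + (n-1)d
= -9 + (66-1)×10
= -9 + 650
= 641

a_66 = 641


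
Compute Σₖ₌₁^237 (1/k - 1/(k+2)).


Telescoping with gap 2: two head and two tail terms survive.
= (1 + 1/2) - (1/238 + 1/239)
= 3/2 - 1/238 - 1/239 = 42423/28441

Sum = 42423/28441


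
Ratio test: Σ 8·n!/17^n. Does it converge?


aₙ = 8·n!/17^n
a_{n+1}/aₙ = (n+1)!/17^(n+1) × 17^n/n!  (constant 8 cancels)
= (n+1)/17
L = lim(n→∞) (n+1)/17 = ∞
L > 1 → series DIVERGES

Diverges (ratio test: L = ∞ > 1)


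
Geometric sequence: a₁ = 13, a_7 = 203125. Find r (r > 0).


r^(n-1) = aₙ/a₁
r^6 = 203125/13 = 15625
r = 15625^(1/6)
= ±5; taking r > 0 gives r = 5

r = 5


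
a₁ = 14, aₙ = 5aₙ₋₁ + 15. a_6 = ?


Computing step by step:
a_1 = 14
a_2 = 85
a_3 = 440
a_4 = 2215
a_5 = 11090
a_6 = 55465


a_6 = 55465


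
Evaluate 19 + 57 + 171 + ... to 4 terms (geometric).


Sₙ = 19×(3^4 - 1)/(3 - 1)
= 19×(81 - 1)/2
= 19×80/2
= 760

S_4 = 760


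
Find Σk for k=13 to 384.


Σₖ₌13^384 k = Σₖ₌₁^384 k − Σₖ₌₁^12 k
= 384·385/2 − 12·13/2
= 73920 − 78 = 73842

Σk = 73842


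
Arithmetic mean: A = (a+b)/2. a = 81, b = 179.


AM = (81 + 179)/2 = 260/2 = 130

AM = 130


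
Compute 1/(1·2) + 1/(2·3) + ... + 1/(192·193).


1/(k(k+1)) = 1/k - 1/(k+1) (partial fractions)
Telescoping: Σ = 1 - 1/193 = 192/193

Sum = 192/193


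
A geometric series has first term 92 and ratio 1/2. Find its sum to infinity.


S∞ = a₁/(1-r) = 92/(1 - 1/2)
= 92/(1/2)
= 184

S∞ = 184


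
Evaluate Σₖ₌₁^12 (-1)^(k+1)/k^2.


S = 1 - 1/4 + 1/9 - 1/16 + 1/25 - 1/36 + 1/49 - 1/64 ± ...
= 0.8193
(Full series converges to +π²/12 ≈ +0.8225)

S_12 = 0.8193


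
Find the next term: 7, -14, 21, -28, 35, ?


Pattern: alternating sign, magnitude arithmetic (d=7)
Terms: 7, -14, 21, -28, 35
Next term = -42

Next term = -42


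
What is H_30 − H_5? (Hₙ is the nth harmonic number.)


Σₖ₌6^30 1/k = 1/6 + 1/7 + 1/8 + ... + 1/30
= 3986594995087/2329089562800
≈ 1.7117

Sum = 3986594995087/2329089562800 ≈ 1.7117


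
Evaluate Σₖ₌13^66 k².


Σₖ₌13^66 k² = Σₖ₌₁^66 k² − Σₖ₌₁^12 k²
= 66·67·133/6 − 12·13·25/6
= 98021 − 650 = 97371

Σk² = 97371


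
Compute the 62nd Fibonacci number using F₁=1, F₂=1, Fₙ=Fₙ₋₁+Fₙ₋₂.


Fibonacci sequence: 1, 1, 2, 3, 5, 8, 13, 21, 34, 55, 89, ...
F(62) = 4052739537881

F(62) = 4052739537881


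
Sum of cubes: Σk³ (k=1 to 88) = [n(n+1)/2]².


n(n+1)/2 = 88×89/2 = 3916
Σk³ = 3916² = 15335056

Σk³ = 15335056


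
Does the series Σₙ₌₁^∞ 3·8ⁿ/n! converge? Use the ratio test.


aₙ = 3·8^n/n!
a_{n+1}/aₙ = 8^(n+1)/(n+1)! × n!/8^n  (constant 3 cancels)
= 8/(n+1)
L = lim(n→∞) 8/(n+1) = 0
L < 1 → series CONVERGES

Converges (ratio test: L = 0 < 1)


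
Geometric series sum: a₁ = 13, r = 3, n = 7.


Sₙ = 13×(3^7 - 1)/(3 - 1)
= 13×(2187 - 1)/2
= 13×2186/2
= 14209

S_7 = 14209


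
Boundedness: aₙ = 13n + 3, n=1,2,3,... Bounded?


aₙ = 13n + 3 → as n→∞, aₙ→∞
No finite upper bound exists
The sequence is UNBOUNDED

Unbounded (aₙ → ∞ as n → ∞)


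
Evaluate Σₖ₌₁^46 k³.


n(n+1)/2 = 46×47/2 = 1081
Σk³ = 1081² = 1168561

Σk³ = 1168561


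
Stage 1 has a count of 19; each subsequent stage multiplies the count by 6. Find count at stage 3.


aₙ = a₁·r^(n-1)
= 19×6^2
= 19×36
= 684

a_3 = 684


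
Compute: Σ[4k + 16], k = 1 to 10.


Σ(4k+16) = 4·Σk + 16·n
= 4·55 + 16·10
= 220 + 160 = 380

Σ = 380


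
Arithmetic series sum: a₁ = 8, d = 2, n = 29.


aₙ = 8 + (29-1)×2 = 64
Sₙ = n(a₁+aₙ)/2 = 29×(8+64)/2
= 29×72/2 = 1044

S_29 = 1044


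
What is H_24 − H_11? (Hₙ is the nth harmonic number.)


Σₖ₌12^24 1/k = 1/12 + 1/13 + 1/14 + ... + 1/24
= 4048229831/5354228880
≈ 0.7561

Sum = 4048229831/5354228880 ≈ 0.7561


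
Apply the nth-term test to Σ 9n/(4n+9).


lim(n→∞) 9n/(4n+9) = 9/4 = 9/4  (divide numerator and denominator by n)
lim aₙ = 9/4 ≠ 0 → series DIVERGES

Diverges (lim aₙ = 9/4 ≠ 0)


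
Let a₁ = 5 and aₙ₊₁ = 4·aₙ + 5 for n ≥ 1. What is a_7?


Computing step by step:
a_1 = 5
a_2 = 25
a_3 = 105
a_4 = 425
a_5 = 1705
a_6 = 6825
a_7 = 27305


a_7 = 27305


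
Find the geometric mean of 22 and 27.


GM = √(22×27) = √594 = 24.3721

GM = 24.3721


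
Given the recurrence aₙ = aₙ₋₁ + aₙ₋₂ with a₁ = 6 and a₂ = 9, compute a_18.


Computing iteratively: 6, 9, 15, 24, 39, 63, 102, 165, 267, 432, 699, 1131, ...
a_18 = 20295

a_18 = 20295


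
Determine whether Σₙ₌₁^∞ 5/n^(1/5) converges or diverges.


p-series test: Σ c/n^p converges if p > 1, diverges if p ≤ 1 (constant c > 0 doesn't affect convergence).
p = 1/5
1/5 ≤ 1 → DIVERGES

Diverges (p = 1/5 ≤ 1)


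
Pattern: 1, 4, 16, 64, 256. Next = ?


Pattern: geometric (r=4)
Terms: 1, 4, 16, 64, 256
Next term = 1024

Next term = 1024


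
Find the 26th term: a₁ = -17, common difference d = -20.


aₙ = a₁ + (n-1)d
= -17 + (26-1)×-20
= -17 - 500
= -517

a_26 = -517


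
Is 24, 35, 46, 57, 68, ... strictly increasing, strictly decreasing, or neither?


Differences: 11, 11, 11, 11
All differences > 0 → strictly INCREASING

Monotonically increasing


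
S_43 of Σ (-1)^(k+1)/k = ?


S = 1 - 1/2 + 1/3 - 1/4 + 1/5 - 1/6 + 1/7 - 1/8 ± ...
= 0.7046
(Full series converges to +ln(2) ≈ +0.6931)

S_43 = 0.7046


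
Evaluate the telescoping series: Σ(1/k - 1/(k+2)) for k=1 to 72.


Telescoping with gap 2: two head and two tail terms survive.
= (1 + 1/2) - (1/73 + 1/74)
= 3/2 - 1/73 - 1/74 = 3978/2701

Sum = 3978/2701


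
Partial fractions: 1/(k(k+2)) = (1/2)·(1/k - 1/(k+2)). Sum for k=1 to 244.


1/(k(k+2)) = (1/2)·(1/k - 1/(k+2)) (partial fractions)
Telescoping: Σ = (1/2)·(1 + 1/2 - 1/245 - 1/246) = 44957/60270

Sum = 44957/60270


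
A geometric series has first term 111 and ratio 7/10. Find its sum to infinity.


S∞ = a₁/(1-r) = 111/(1 - 7/10)
= 111/(3/10)
= 370

S∞ = 370


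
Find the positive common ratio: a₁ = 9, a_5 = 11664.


r^(n-1) = aₙ/a₁
r^4 = 11664/9 = 1296
r = 1296^(1/4)
= ±6; taking r > 0 gives r = 6

r = 6


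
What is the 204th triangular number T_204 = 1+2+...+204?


n(n+1)/2 = 204×205/2 = 41820/2 = 20910

Σk = 20910


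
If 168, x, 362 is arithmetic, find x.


AM = (168 + 362)/2 = 530/2 = 265

AM = 265
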